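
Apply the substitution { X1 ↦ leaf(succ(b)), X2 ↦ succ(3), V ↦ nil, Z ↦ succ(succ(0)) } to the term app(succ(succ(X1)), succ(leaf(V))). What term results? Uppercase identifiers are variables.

Replace each occurrence of X1 with leaf(succ(b)).
Replace each occurrence of V with nil.
Result: app(succ(succ(leaf(succ(b)))), succ(leaf(nil))).

app(succ(succ(leaf(succ(b)))), succ(leaf(nil)))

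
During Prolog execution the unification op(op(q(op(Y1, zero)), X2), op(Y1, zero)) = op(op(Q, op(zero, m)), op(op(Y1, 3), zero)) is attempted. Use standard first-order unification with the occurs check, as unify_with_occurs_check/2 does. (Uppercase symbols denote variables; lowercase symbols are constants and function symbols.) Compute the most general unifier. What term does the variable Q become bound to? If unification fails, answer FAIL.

FAIL

Decompose op/2: op(q(op(Y1, zero)), X2) = op(Q, op(zero, m)),  op(Y1, zero) = op(op(Y1, 3), zero).
Decompose op/2: q(op(Y1, zero)) = Q,  X2 = op(zero, m).
Bind Q := q(op(Y1, zero)); no other remaining equation mentions Q.
Bind X2 := op(zero, m); no other remaining equation mentions X2.
Decompose op/2: Y1 = op(Y1, 3),  zero = zero.
Occurs check fails: Y1 occurs in op(Y1, 3); the equation Y1 = op(Y1, 3) has no finite solution.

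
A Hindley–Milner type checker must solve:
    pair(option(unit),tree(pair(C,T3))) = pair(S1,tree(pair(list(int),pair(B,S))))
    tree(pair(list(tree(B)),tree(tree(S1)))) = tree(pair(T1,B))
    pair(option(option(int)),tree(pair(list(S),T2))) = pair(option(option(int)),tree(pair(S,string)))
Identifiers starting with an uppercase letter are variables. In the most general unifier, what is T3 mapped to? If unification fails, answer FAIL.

Decompose pair/2: option(unit) = S1,  tree(pair(C,T3)) = tree(pair(list(int),pair(B,S))).
Bind S1 := option(unit); substituting into the one remaining equation that mentions S1 gives: tree(pair(list(tree(B)),tree(tree(option(unit))))) = tree(pair(T1,B)).
Decompose tree/1: pair(C,T3) = pair(list(int),pair(B,S)).
Decompose pair/2: C = list(int),  T3 = pair(B,S).
Bind C := list(int); no other remaining equation mentions C.
Bind T3 := pair(B,S); no other remaining equation mentions T3.
Decompose tree/1: pair(list(tree(B)),tree(tree(option(unit)))) = pair(T1,B).
Decompose pair/2: list(tree(B)) = T1,  tree(tree(option(unit))) = B.
Bind T1 := list(tree(B)); no other remaining equation mentions T1.
Bind B := tree(tree(option(unit))); no other remaining equation mentions B. Substituting into the earlier bindings gives T3 := pair(tree(tree(option(unit))),S), T1 := list(tree(tree(tree(option(unit))))).
Decompose pair/2: option(option(int)) = option(option(int)),  tree(pair(list(S),T2)) = tree(pair(S,string)).
Delete trivial equation option(option(int)) = option(option(int)).
Decompose tree/1: pair(list(S),T2) = pair(S,string).
Decompose pair/2: list(S) = S,  T2 = string.
Occurs check fails: S occurs in list(S); the equation S = list(S) has no finite solution.

FAIL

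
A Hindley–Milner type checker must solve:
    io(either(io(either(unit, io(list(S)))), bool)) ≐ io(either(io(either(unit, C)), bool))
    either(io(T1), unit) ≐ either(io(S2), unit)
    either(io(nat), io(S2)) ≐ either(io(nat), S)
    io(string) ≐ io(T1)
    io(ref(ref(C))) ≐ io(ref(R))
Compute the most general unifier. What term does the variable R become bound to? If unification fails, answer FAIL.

ref(io(list(io(string))))

Decompose io/1: either(io(either(unit, io(list(S)))), bool) ≐ either(io(either(unit, C)), bool).
Decompose either/2: io(either(unit, io(list(S)))) ≐ io(either(unit, C)),  bool ≐ bool.
Decompose io/1: either(unit, io(list(S))) ≐ either(unit, C).
Decompose either/2: unit ≐ unit,  io(list(S)) ≐ C.
Delete trivial equation unit ≐ unit.
Bind C := io(list(S)); substituting into the one remaining equation that mentions C gives: io(ref(ref(io(list(S))))) ≐ io(ref(R)).
Delete trivial equation bool ≐ bool.
Decompose either/2: io(T1) ≐ io(S2),  unit ≐ unit.
Decompose io/1: T1 ≐ S2.
Bind T1 := S2; substituting into the one remaining equation that mentions T1 gives: io(string) ≐ io(S2).
Delete trivial equation unit ≐ unit.
Decompose either/2: io(nat) ≐ io(nat),  io(S2) ≐ S.
Delete trivial equation io(nat) ≐ io(nat).
Bind S := io(S2); substituting into the one remaining equation that mentions S gives: io(ref(ref(io(list(io(S2)))))) ≐ io(ref(R)). Substituting into the earlier binding gives C := io(list(io(S2))).
Decompose io/1: string ≐ S2.
Bind S2 := string; substituting into the remaining equation gives: io(ref(ref(io(list(io(string)))))) ≐ io(ref(R)). Substituting into the earlier bindings gives C := io(list(io(string))), T1 := string, S := io(string).
Decompose io/1: ref(ref(io(list(io(string))))) ≐ ref(R).
Decompose ref/1: ref(io(list(io(string)))) ≐ R.
Bind R := ref(io(list(io(string)))).
MGU = { C -> io(list(io(string))), T1 -> string, S -> io(string), S2 -> string, R -> ref(io(list(io(string)))) }, so R -> ref(io(list(io(string)))).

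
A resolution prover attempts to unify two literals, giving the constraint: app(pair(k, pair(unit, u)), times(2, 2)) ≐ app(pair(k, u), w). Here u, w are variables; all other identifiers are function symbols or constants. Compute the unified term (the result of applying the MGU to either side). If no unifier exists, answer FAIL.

FAIL

Decompose app/2: pair(k, pair(unit, u)) ≐ pair(k, u),  times(2, 2) ≐ w.
Decompose pair/2: k ≐ k,  pair(unit, u) ≐ u.
Delete trivial equation k ≐ k.
Occurs check fails: u occurs in pair(unit, u); the equation u ≐ pair(unit, u) has no finite solution.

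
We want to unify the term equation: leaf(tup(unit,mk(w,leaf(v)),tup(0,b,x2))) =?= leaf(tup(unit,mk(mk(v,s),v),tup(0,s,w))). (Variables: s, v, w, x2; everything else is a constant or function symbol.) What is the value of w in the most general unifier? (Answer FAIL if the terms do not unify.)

FAIL

Decompose leaf/1: tup(unit,mk(w,leaf(v)),tup(0,b,x2)) =?= tup(unit,mk(mk(v,s),v),tup(0,s,w)).
Decompose tup/3: unit =?= unit,  mk(w,leaf(v)) =?= mk(mk(v,s),v),  tup(0,b,x2) =?= tup(0,s,w).
Delete trivial equation unit =?= unit.
Decompose mk/2: w =?= mk(v,s),  leaf(v) =?= v.
Bind w := mk(v,s); substituting into the one remaining equation that mentions w gives: tup(0,b,x2) =?= tup(0,s,mk(v,s)).
Occurs check fails: v occurs in leaf(v); the equation v =?= leaf(v) has no finite solution.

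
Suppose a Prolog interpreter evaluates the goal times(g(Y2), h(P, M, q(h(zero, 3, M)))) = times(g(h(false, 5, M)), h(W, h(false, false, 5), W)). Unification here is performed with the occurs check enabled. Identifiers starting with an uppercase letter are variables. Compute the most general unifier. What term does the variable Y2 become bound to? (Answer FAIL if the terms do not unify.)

Decompose times/2: g(Y2) = g(h(false, 5, M)),  h(P, M, q(h(zero, 3, M))) = h(W, h(false, false, 5), W).
Decompose g/1: Y2 = h(false, 5, M).
Bind Y2 := h(false, 5, M); no other remaining equation mentions Y2.
Decompose h/3: P = W,  M = h(false, false, 5),  q(h(zero, 3, M)) = W.
Bind P := W; no other remaining equation mentions P.
Bind M := h(false, false, 5); substituting into the remaining equation gives: q(h(zero, 3, h(false, false, 5))) = W. Substituting into the earlier binding gives Y2 := h(false, 5, h(false, false, 5)).
Bind W := q(h(zero, 3, h(false, false, 5))). Substituting into the earlier binding gives P := q(h(zero, 3, h(false, false, 5))).
MGU = { Y2 ↦ h(false, 5, h(false, false, 5)), P ↦ q(h(zero, 3, h(false, false, 5))), M ↦ h(false, false, 5), W ↦ q(h(zero, 3, h(false, false, 5))) }, so Y2 ↦ h(false, 5, h(false, false, 5)).

h(false, 5, h(false, false, 5))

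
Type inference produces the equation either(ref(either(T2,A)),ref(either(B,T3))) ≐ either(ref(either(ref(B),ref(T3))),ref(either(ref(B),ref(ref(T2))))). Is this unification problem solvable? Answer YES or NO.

Decompose either/2: ref(either(T2,A)) ≐ ref(either(ref(B),ref(T3))),  ref(either(B,T3)) ≐ ref(either(ref(B),ref(ref(T2)))).
Decompose ref/1: either(T2,A) ≐ either(ref(B),ref(T3)).
Decompose either/2: T2 ≐ ref(B),  A ≐ ref(T3).
Bind T2 := ref(B); substituting into the one remaining equation that mentions T2 gives: ref(either(B,T3)) ≐ ref(either(ref(B),ref(ref(ref(B))))).
Bind A := ref(T3); no other remaining equation mentions A.
Decompose ref/1: either(B,T3) ≐ either(ref(B),ref(ref(ref(B)))).
Decompose either/2: B ≐ ref(B),  T3 ≐ ref(ref(ref(B))).
Occurs check fails: B occurs in ref(B); the equation B ≐ ref(B) has no finite solution.

NO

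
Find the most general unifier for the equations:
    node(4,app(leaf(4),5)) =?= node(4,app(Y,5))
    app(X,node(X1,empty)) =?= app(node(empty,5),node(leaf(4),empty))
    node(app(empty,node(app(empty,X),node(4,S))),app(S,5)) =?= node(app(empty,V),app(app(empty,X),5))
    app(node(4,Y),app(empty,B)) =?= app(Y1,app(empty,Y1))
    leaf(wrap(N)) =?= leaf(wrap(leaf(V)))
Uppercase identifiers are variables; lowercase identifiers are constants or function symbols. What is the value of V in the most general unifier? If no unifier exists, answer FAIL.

node(app(empty,node(empty,5)),node(4,app(empty,node(empty,5))))

Decompose node/2: 4 =?= 4,  app(leaf(4),5) =?= app(Y,5).
Delete trivial equation 4 =?= 4.
Decompose app/2: leaf(4) =?= Y,  5 =?= 5.
Bind Y := leaf(4); substituting into the one remaining equation that mentions Y gives: app(node(4,leaf(4)),app(empty,B)) =?= app(Y1,app(empty,Y1)).
Delete trivial equation 5 =?= 5.
Decompose app/2: X =?= node(empty,5),  node(X1,empty) =?= node(leaf(4),empty).
Bind X := node(empty,5); substituting into the one remaining equation that mentions X gives: node(app(empty,node(app(empty,node(empty,5)),node(4,S))),app(S,5)) =?= node(app(empty,V),app(app(empty,node(empty,5)),5)).
Decompose node/2: X1 =?= leaf(4),  empty =?= empty.
Bind X1 := leaf(4); no other remaining equation mentions X1.
Delete trivial equation empty =?= empty.
Decompose node/2: app(empty,node(app(empty,node(empty,5)),node(4,S))) =?= app(empty,V),  app(S,5) =?= app(app(empty,node(empty,5)),5).
Decompose app/2: empty =?= empty,  node(app(empty,node(empty,5)),node(4,S)) =?= V.
Delete trivial equation empty =?= empty.
Bind V := node(app(empty,node(empty,5)),node(4,S)); substituting into the one remaining equation that mentions V gives: leaf(wrap(N)) =?= leaf(wrap(leaf(node(app(empty,node(empty,5)),node(4,S))))).
Decompose app/2: S =?= app(empty,node(empty,5)),  5 =?= 5.
Bind S := app(empty,node(empty,5)); substituting into the one remaining equation that mentions S gives: leaf(wrap(N)) =?= leaf(wrap(leaf(node(app(empty,node(empty,5)),node(4,app(empty,node(empty,5))))))). Substituting into the earlier binding gives V := node(app(empty,node(empty,5)),node(4,app(empty,node(empty,5)))).
Delete trivial equation 5 =?= 5.
Decompose app/2: node(4,leaf(4)) =?= Y1,  app(empty,B) =?= app(empty,Y1).
Bind Y1 := node(4,leaf(4)); substituting into the one remaining equation that mentions Y1 gives: app(empty,B) =?= app(empty,node(4,leaf(4))).
Decompose app/2: empty =?= empty,  B =?= node(4,leaf(4)).
Delete trivial equation empty =?= empty.
Bind B := node(4,leaf(4)); no other remaining equation mentions B.
Decompose leaf/1: wrap(N) =?= wrap(leaf(node(app(empty,node(empty,5)),node(4,app(empty,node(empty,5)))))).
Decompose wrap/1: N =?= leaf(node(app(empty,node(empty,5)),node(4,app(empty,node(empty,5))))).
Bind N := leaf(node(app(empty,node(empty,5)),node(4,app(empty,node(empty,5))))).
MGU = { Y := leaf(4), X := node(empty,5), X1 := leaf(4), V := node(app(empty,node(empty,5)),node(4,app(empty,node(empty,5)))), S := app(empty,node(empty,5)), Y1 := node(4,leaf(4)), B := node(4,leaf(4)), N := leaf(node(app(empty,node(empty,5)),node(4,app(empty,node(empty,5))))) }, so V := node(app(empty,node(empty,5)),node(4,app(empty,node(empty,5)))).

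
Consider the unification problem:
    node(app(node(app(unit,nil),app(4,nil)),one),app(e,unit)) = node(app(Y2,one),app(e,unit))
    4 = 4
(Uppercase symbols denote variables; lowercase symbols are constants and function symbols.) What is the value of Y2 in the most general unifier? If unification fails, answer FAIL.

Decompose node/2: app(node(app(unit,nil),app(4,nil)),one) = app(Y2,one),  app(e,unit) = app(e,unit).
Decompose app/2: node(app(unit,nil),app(4,nil)) = Y2,  one = one.
Bind Y2 := node(app(unit,nil),app(4,nil)); no other remaining equation mentions Y2.
Delete trivial equation one = one.
Delete trivial equation app(e,unit) = app(e,unit).
Delete trivial equation 4 = 4.
MGU = { Y2 -> node(app(unit,nil),app(4,nil)) }, so Y2 -> node(app(unit,nil),app(4,nil)).

node(app(unit,nil),app(4,nil))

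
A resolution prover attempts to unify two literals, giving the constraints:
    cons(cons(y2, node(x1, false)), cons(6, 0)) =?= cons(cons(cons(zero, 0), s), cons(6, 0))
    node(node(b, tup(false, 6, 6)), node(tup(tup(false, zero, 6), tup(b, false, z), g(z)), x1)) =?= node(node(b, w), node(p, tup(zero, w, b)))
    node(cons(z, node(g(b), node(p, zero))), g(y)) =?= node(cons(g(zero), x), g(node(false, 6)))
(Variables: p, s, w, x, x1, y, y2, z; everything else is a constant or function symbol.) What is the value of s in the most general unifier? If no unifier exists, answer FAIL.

Decompose cons/2: cons(y2, node(x1, false)) =?= cons(cons(zero, 0), s),  cons(6, 0) =?= cons(6, 0).
Decompose cons/2: y2 =?= cons(zero, 0),  node(x1, false) =?= s.
Bind y2 := cons(zero, 0); no other remaining equation mentions y2.
Bind s := node(x1, false); no other remaining equation mentions s.
Delete trivial equation cons(6, 0) =?= cons(6, 0).
Decompose node/2: node(b, tup(false, 6, 6)) =?= node(b, w),  node(tup(tup(false, zero, 6), tup(b, false, z), g(z)), x1) =?= node(p, tup(zero, w, b)).
Decompose node/2: b =?= b,  tup(false, 6, 6) =?= w.
Delete trivial equation b =?= b.
Bind w := tup(false, 6, 6); substituting into the one remaining equation that mentions w gives: node(tup(tup(false, zero, 6), tup(b, false, z), g(z)), x1) =?= node(p, tup(zero, tup(false, 6, 6), b)).
Decompose node/2: tup(tup(false, zero, 6), tup(b, false, z), g(z)) =?= p,  x1 =?= tup(zero, tup(false, 6, 6), b).
Bind p := tup(tup(false, zero, 6), tup(b, false, z), g(z)); substituting into the one remaining equation that mentions p gives: node(cons(z, node(g(b), node(tup(tup(false, zero, 6), tup(b, false, z), g(z)), zero))), g(y)) =?= node(cons(g(zero), x), g(node(false, 6))).
Bind x1 := tup(zero, tup(false, 6, 6), b); no other remaining equation mentions x1. Substituting into the earlier binding gives s := node(tup(zero, tup(false, 6, 6), b), false).
Decompose node/2: cons(z, node(g(b), node(tup(tup(false, zero, 6), tup(b, false, z), g(z)), zero))) =?= cons(g(zero), x),  g(y) =?= g(node(false, 6)).
Decompose cons/2: z =?= g(zero),  node(g(b), node(tup(tup(false, zero, 6), tup(b, false, z), g(z)), zero)) =?= x.
Bind z := g(zero); substituting into the one remaining equation that mentions z gives: node(g(b), node(tup(tup(false, zero, 6), tup(b, false, g(zero)), g(g(zero))), zero)) =?= x. Substituting into the earlier binding gives p := tup(tup(false, zero, 6), tup(b, false, g(zero)), g(g(zero))).
Bind x := node(g(b), node(tup(tup(false, zero, 6), tup(b, false, g(zero)), g(g(zero))), zero)); no other remaining equation mentions x.
Decompose g/1: y =?= node(false, 6).
Bind y := node(false, 6).
MGU = { y2 -> cons(zero, 0), s -> node(tup(zero, tup(false, 6, 6), b), false), w -> tup(false, 6, 6), p -> tup(tup(false, zero, 6), tup(b, false, g(zero)), g(g(zero))), x1 -> tup(zero, tup(false, 6, 6), b), z -> g(zero), x -> node(g(b), node(tup(tup(false, zero, 6), tup(b, false, g(zero)), g(g(zero))), zero)), y -> node(false, 6) }, so s -> node(tup(zero, tup(false, 6, 6), b), false).

node(tup(zero, tup(false, 6, 6), b), false)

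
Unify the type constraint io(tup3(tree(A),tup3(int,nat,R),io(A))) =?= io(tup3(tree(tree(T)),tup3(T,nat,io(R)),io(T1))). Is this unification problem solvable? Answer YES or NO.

NO

Decompose io/1: tup3(tree(A),tup3(int,nat,R),io(A)) =?= tup3(tree(tree(T)),tup3(T,nat,io(R)),io(T1)).
Decompose tup3/3: tree(A) =?= tree(tree(T)),  tup3(int,nat,R) =?= tup3(T,nat,io(R)),  io(A) =?= io(T1).
Decompose tree/1: A =?= tree(T).
Bind A := tree(T); substituting into the one remaining equation that mentions A gives: io(tree(T)) =?= io(T1).
Decompose tup3/3: int =?= T,  nat =?= nat,  R =?= io(R).
Bind T := int; substituting into the one remaining equation that mentions T gives: io(tree(int)) =?= io(T1). Substituting into the earlier binding gives A := tree(int).
Delete trivial equation nat =?= nat.
Occurs check fails: R occurs in io(R); the equation R =?= io(R) has no finite solution.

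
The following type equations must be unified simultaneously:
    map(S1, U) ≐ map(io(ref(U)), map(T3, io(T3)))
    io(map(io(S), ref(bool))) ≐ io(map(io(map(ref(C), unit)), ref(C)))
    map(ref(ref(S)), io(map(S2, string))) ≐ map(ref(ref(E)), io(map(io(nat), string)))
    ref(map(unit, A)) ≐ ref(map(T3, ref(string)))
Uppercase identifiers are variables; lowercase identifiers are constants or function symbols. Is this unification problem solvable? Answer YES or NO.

YES

Decompose map/2: S1 ≐ io(ref(U)),  U ≐ map(T3, io(T3)).
Bind S1 := io(ref(U)); no other remaining equation mentions S1.
Bind U := map(T3, io(T3)); no other remaining equation mentions U. Substituting into the earlier binding gives S1 := io(ref(map(T3, io(T3)))).
Decompose io/1: map(io(S), ref(bool)) ≐ map(io(map(ref(C), unit)), ref(C)).
Decompose map/2: io(S) ≐ io(map(ref(C), unit)),  ref(bool) ≐ ref(C).
Decompose io/1: S ≐ map(ref(C), unit).
Bind S := map(ref(C), unit); substituting into the one remaining equation that mentions S gives: map(ref(ref(map(ref(C), unit))), io(map(S2, string))) ≐ map(ref(ref(E)), io(map(io(nat), string))).
Decompose ref/1: bool ≐ C.
Bind C := bool; substituting into the one remaining equation that mentions C gives: map(ref(ref(map(ref(bool), unit))), io(map(S2, string))) ≐ map(ref(ref(E)), io(map(io(nat), string))). Substituting into the earlier binding gives S := map(ref(bool), unit).
Decompose map/2: ref(ref(map(ref(bool), unit))) ≐ ref(ref(E)),  io(map(S2, string)) ≐ io(map(io(nat), string)).
Decompose ref/1: ref(map(ref(bool), unit)) ≐ ref(E).
Decompose ref/1: map(ref(bool), unit) ≐ E.
Bind E := map(ref(bool), unit); no other remaining equation mentions E.
Decompose io/1: map(S2, string) ≐ map(io(nat), string).
Decompose map/2: S2 ≐ io(nat),  string ≐ string.
Bind S2 := io(nat); no other remaining equation mentions S2.
Delete trivial equation string ≐ string.
Decompose ref/1: map(unit, A) ≐ map(T3, ref(string)).
Decompose map/2: unit ≐ T3,  A ≐ ref(string).
Bind T3 := unit; no other remaining equation mentions T3. Substituting into the earlier bindings gives S1 := io(ref(map(unit, io(unit)))), U := map(unit, io(unit)).
Bind A := ref(string).
No equations remain and no clash or occurs-check failure arose, so a unifier exists.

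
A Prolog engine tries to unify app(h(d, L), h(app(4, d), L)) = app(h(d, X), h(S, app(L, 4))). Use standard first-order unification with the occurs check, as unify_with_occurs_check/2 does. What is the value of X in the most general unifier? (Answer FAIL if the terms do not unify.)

Decompose app/2: h(d, L) = h(d, X),  h(app(4, d), L) = h(S, app(L, 4)).
Decompose h/2: d = d,  L = X.
Delete trivial equation d = d.
Bind L := X; substituting into the remaining equation gives: h(app(4, d), X) = h(S, app(X, 4)).
Decompose h/2: app(4, d) = S,  X = app(X, 4).
Bind S := app(4, d); no other remaining equation mentions S.
Occurs check fails: X occurs in app(X, 4); the equation X = app(X, 4) has no finite solution.

FAIL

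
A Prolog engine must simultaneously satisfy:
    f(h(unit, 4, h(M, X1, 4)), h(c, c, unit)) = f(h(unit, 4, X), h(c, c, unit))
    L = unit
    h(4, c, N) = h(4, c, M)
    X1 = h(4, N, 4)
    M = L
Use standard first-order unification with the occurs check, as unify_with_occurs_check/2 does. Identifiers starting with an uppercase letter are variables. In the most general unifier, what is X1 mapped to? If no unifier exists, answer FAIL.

h(4, unit, 4)

Decompose f/2: h(unit, 4, h(M, X1, 4)) = h(unit, 4, X),  h(c, c, unit) = h(c, c, unit).
Decompose h/3: unit = unit,  4 = 4,  h(M, X1, 4) = X.
Delete trivial equation unit = unit.
Delete trivial equation 4 = 4.
Bind X := h(M, X1, 4); no other remaining equation mentions X.
Delete trivial equation h(c, c, unit) = h(c, c, unit).
Bind L := unit; substituting into the one remaining equation that mentions L gives: M = unit.
Decompose h/3: 4 = 4,  c = c,  N = M.
Delete trivial equation 4 = 4.
Delete trivial equation c = c.
Bind N := M; substituting into the one remaining equation that mentions N gives: X1 = h(4, M, 4).
Bind X1 := h(4, M, 4); no other remaining equation mentions X1. Substituting into the earlier binding gives X := h(M, h(4, M, 4), 4).
Bind M := unit. Substituting into the earlier bindings gives X := h(unit, h(4, unit, 4), 4), N := unit, X1 := h(4, unit, 4).
MGU = { X = h(unit, h(4, unit, 4), 4), L = unit, N = unit, X1 = h(4, unit, 4), M = unit }, so X1 = h(4, unit, 4).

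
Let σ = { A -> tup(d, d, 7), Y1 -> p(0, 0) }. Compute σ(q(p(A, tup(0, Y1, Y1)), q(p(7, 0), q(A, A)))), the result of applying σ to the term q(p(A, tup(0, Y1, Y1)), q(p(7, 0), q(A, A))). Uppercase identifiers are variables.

q(p(tup(d, d, 7), tup(0, p(0, 0), p(0, 0))), q(p(7, 0), q(tup(d, d, 7), tup(d, d, 7))))

Replace each occurrence of A with tup(d, d, 7).
Replace each occurrence of Y1 with p(0, 0).
Result: q(p(tup(d, d, 7), tup(0, p(0, 0), p(0, 0))), q(p(7, 0), q(tup(d, d, 7), tup(d, d, 7)))).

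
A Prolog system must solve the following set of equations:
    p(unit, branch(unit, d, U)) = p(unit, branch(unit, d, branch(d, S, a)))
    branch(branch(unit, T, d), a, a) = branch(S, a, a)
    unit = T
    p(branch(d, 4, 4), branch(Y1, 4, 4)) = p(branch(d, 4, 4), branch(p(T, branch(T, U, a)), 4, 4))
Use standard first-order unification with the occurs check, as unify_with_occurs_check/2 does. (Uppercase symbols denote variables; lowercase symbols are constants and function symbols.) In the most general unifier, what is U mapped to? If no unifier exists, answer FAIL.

branch(d, branch(unit, unit, d), a)

Decompose p/2: unit = unit,  branch(unit, d, U) = branch(unit, d, branch(d, S, a)).
Delete trivial equation unit = unit.
Decompose branch/3: unit = unit,  d = d,  U = branch(d, S, a).
Delete trivial equation unit = unit.
Delete trivial equation d = d.
Bind U := branch(d, S, a); substituting into the one remaining equation that mentions U gives: p(branch(d, 4, 4), branch(Y1, 4, 4)) = p(branch(d, 4, 4), branch(p(T, branch(T, branch(d, S, a), a)), 4, 4)).
Decompose branch/3: branch(unit, T, d) = S,  a = a,  a = a.
Bind S := branch(unit, T, d); substituting into the one remaining equation that mentions S gives: p(branch(d, 4, 4), branch(Y1, 4, 4)) = p(branch(d, 4, 4), branch(p(T, branch(T, branch(d, branch(unit, T, d), a), a)), 4, 4)). Substituting into the earlier binding gives U := branch(d, branch(unit, T, d), a).
Delete trivial equation a = a.
Delete trivial equation a = a.
Bind T := unit; substituting into the remaining equation gives: p(branch(d, 4, 4), branch(Y1, 4, 4)) = p(branch(d, 4, 4), branch(p(unit, branch(unit, branch(d, branch(unit, unit, d), a), a)), 4, 4)). Substituting into the earlier bindings gives U := branch(d, branch(unit, unit, d), a), S := branch(unit, unit, d).
Decompose p/2: branch(d, 4, 4) = branch(d, 4, 4),  branch(Y1, 4, 4) = branch(p(unit, branch(unit, branch(d, branch(unit, unit, d), a), a)), 4, 4).
Delete trivial equation branch(d, 4, 4) = branch(d, 4, 4).
Decompose branch/3: Y1 = p(unit, branch(unit, branch(d, branch(unit, unit, d), a), a)),  4 = 4,  4 = 4.
Bind Y1 := p(unit, branch(unit, branch(d, branch(unit, unit, d), a), a)); no other remaining equation mentions Y1.
Delete trivial equation 4 = 4.
Delete trivial equation 4 = 4.
MGU = { U ↦ branch(d, branch(unit, unit, d), a), S ↦ branch(unit, unit, d), T ↦ unit, Y1 ↦ p(unit, branch(unit, branch(d, branch(unit, unit, d), a), a)) }, so U ↦ branch(d, branch(unit, unit, d), a).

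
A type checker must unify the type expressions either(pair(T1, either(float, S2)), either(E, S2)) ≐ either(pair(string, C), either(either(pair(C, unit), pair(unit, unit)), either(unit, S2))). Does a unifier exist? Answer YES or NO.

Decompose either/2: pair(T1, either(float, S2)) ≐ pair(string, C),  either(E, S2) ≐ either(either(pair(C, unit), pair(unit, unit)), either(unit, S2)).
Decompose pair/2: T1 ≐ string,  either(float, S2) ≐ C.
Bind T1 := string; no other remaining equation mentions T1.
Bind C := either(float, S2); substituting into the remaining equation gives: either(E, S2) ≐ either(either(pair(either(float, S2), unit), pair(unit, unit)), either(unit, S2)).
Decompose either/2: E ≐ either(pair(either(float, S2), unit), pair(unit, unit)),  S2 ≐ either(unit, S2).
Bind E := either(pair(either(float, S2), unit), pair(unit, unit)); no other remaining equation mentions E.
Occurs check fails: S2 occurs in either(unit, S2); the equation S2 ≐ either(unit, S2) has no finite solution.

NO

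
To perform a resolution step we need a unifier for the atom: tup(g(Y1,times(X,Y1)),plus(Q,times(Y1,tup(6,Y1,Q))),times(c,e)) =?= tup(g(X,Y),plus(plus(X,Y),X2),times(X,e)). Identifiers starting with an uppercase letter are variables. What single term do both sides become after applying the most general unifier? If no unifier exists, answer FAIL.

tup(g(c,times(c,c)),plus(plus(c,times(c,c)),times(c,tup(6,c,plus(c,times(c,c))))),times(c,e))

Decompose tup/3: g(Y1,times(X,Y1)) =?= g(X,Y),  plus(Q,times(Y1,tup(6,Y1,Q))) =?= plus(plus(X,Y),X2),  times(c,e) =?= times(X,e).
Decompose g/2: Y1 =?= X,  times(X,Y1) =?= Y.
Bind Y1 := X; substituting into the 2 remaining equations that mention Y1 gives: times(X,X) =?= Y,  plus(Q,times(X,tup(6,X,Q))) =?= plus(plus(X,Y),X2).
Bind Y := times(X,X); substituting into the one remaining equation that mentions Y gives: plus(Q,times(X,tup(6,X,Q))) =?= plus(plus(X,times(X,X)),X2).
Decompose plus/2: Q =?= plus(X,times(X,X)),  times(X,tup(6,X,Q)) =?= X2.
Bind Q := plus(X,times(X,X)); substituting into the one remaining equation that mentions Q gives: times(X,tup(6,X,plus(X,times(X,X)))) =?= X2.
Bind X2 := times(X,tup(6,X,plus(X,times(X,X)))); no other remaining equation mentions X2.
Decompose times/2: c =?= X,  e =?= e.
Bind X := c; no other remaining equation mentions X. Substituting into the earlier bindings gives Y1 := c, Y := times(c,c), Q := plus(c,times(c,c)), X2 := times(c,tup(6,c,plus(c,times(c,c)))).
Delete trivial equation e =?= e.
Applying the MGU to either side gives tup(g(c,times(c,c)),plus(plus(c,times(c,c)),times(c,tup(6,c,plus(c,times(c,c))))),times(c,e)).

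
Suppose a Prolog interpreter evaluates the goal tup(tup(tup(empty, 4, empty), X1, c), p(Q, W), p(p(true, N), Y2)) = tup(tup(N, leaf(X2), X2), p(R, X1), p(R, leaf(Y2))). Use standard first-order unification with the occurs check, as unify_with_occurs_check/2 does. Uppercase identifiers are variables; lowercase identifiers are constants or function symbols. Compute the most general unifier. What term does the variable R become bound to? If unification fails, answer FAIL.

FAIL

Decompose tup/3: tup(tup(empty, 4, empty), X1, c) = tup(N, leaf(X2), X2),  p(Q, W) = p(R, X1),  p(p(true, N), Y2) = p(R, leaf(Y2)).
Decompose tup/3: tup(empty, 4, empty) = N,  X1 = leaf(X2),  c = X2.
Bind N := tup(empty, 4, empty); substituting into the one remaining equation that mentions N gives: p(p(true, tup(empty, 4, empty)), Y2) = p(R, leaf(Y2)).
Bind X1 := leaf(X2); substituting into the one remaining equation that mentions X1 gives: p(Q, W) = p(R, leaf(X2)).
Bind X2 := c; substituting into the one remaining equation that mentions X2 gives: p(Q, W) = p(R, leaf(c)). Substituting into the earlier binding gives X1 := leaf(c).
Decompose p/2: Q = R,  W = leaf(c).
Bind Q := R; no other remaining equation mentions Q.
Bind W := leaf(c); no other remaining equation mentions W.
Decompose p/2: p(true, tup(empty, 4, empty)) = R,  Y2 = leaf(Y2).
Bind R := p(true, tup(empty, 4, empty)); no other remaining equation mentions R. Substituting into the earlier binding gives Q := p(true, tup(empty, 4, empty)).
Occurs check fails: Y2 occurs in leaf(Y2); the equation Y2 = leaf(Y2) has no finite solution.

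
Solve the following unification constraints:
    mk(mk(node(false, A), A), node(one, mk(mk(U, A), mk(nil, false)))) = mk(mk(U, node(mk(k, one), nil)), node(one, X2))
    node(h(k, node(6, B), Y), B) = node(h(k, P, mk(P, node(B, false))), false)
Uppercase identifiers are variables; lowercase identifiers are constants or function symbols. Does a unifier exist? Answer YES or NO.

Decompose mk/2: mk(node(false, A), A) = mk(U, node(mk(k, one), nil)),  node(one, mk(mk(U, A), mk(nil, false))) = node(one, X2).
Decompose mk/2: node(false, A) = U,  A = node(mk(k, one), nil).
Bind U := node(false, A); substituting into the one remaining equation that mentions U gives: node(one, mk(mk(node(false, A), A), mk(nil, false))) = node(one, X2).
Bind A := node(mk(k, one), nil); substituting into the one remaining equation that mentions A gives: node(one, mk(mk(node(false, node(mk(k, one), nil)), node(mk(k, one), nil)), mk(nil, false))) = node(one, X2). Substituting into the earlier binding gives U := node(false, node(mk(k, one), nil)).
Decompose node/2: one = one,  mk(mk(node(false, node(mk(k, one), nil)), node(mk(k, one), nil)), mk(nil, false)) = X2.
Delete trivial equation one = one.
Bind X2 := mk(mk(node(false, node(mk(k, one), nil)), node(mk(k, one), nil)), mk(nil, false)); no other remaining equation mentions X2.
Decompose node/2: h(k, node(6, B), Y) = h(k, P, mk(P, node(B, false))),  B = false.
Decompose h/3: k = k,  node(6, B) = P,  Y = mk(P, node(B, false)).
Delete trivial equation k = k.
Bind P := node(6, B); substituting into the one remaining equation that mentions P gives: Y = mk(node(6, B), node(B, false)).
Bind Y := mk(node(6, B), node(B, false)); no other remaining equation mentions Y.
Bind B := false. Substituting into the earlier bindings gives P := node(6, false), Y := mk(node(6, false), node(false, false)).
No equations remain and no clash or occurs-check failure arose, so a unifier exists.

YES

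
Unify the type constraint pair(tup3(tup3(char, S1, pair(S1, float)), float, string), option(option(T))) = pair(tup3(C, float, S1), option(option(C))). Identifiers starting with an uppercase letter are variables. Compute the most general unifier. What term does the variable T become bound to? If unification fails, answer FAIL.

Decompose pair/2: tup3(tup3(char, S1, pair(S1, float)), float, string) = tup3(C, float, S1),  option(option(T)) = option(option(C)).
Decompose tup3/3: tup3(char, S1, pair(S1, float)) = C,  float = float,  string = S1.
Bind C := tup3(char, S1, pair(S1, float)); substituting into the one remaining equation that mentions C gives: option(option(T)) = option(option(tup3(char, S1, pair(S1, float)))).
Delete trivial equation float = float.
Bind S1 := string; substituting into the remaining equation gives: option(option(T)) = option(option(tup3(char, string, pair(string, float)))). Substituting into the earlier binding gives C := tup3(char, string, pair(string, float)).
Decompose option/1: option(T) = option(tup3(char, string, pair(string, float))).
Decompose option/1: T = tup3(char, string, pair(string, float)).
Bind T := tup3(char, string, pair(string, float)).
MGU = { C -> tup3(char, string, pair(string, float)), S1 -> string, T -> tup3(char, string, pair(string, float)) }, so T -> tup3(char, string, pair(string, float)).

tup3(char, string, pair(string, float))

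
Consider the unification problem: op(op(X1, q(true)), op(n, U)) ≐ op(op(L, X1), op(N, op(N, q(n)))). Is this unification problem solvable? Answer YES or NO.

YES

Decompose op/2: op(X1, q(true)) ≐ op(L, X1),  op(n, U) ≐ op(N, op(N, q(n))).
Decompose op/2: X1 ≐ L,  q(true) ≐ X1.
Bind X1 := L; substituting into the one remaining equation that mentions X1 gives: q(true) ≐ L.
Bind L := q(true); no other remaining equation mentions L. Substituting into the earlier binding gives X1 := q(true).
Decompose op/2: n ≐ N,  U ≐ op(N, q(n)).
Bind N := n; substituting into the remaining equation gives: U ≐ op(n, q(n)).
Bind U := op(n, q(n)).
No equations remain and no clash or occurs-check failure arose, so a unifier exists.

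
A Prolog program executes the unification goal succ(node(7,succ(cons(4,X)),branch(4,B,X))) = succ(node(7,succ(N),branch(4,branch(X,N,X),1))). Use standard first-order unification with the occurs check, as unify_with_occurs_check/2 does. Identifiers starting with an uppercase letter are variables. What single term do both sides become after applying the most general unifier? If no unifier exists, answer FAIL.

succ(node(7,succ(cons(4,1)),branch(4,branch(1,cons(4,1),1),1)))

Decompose succ/1: node(7,succ(cons(4,X)),branch(4,B,X)) = node(7,succ(N),branch(4,branch(X,N,X),1)).
Decompose node/3: 7 = 7,  succ(cons(4,X)) = succ(N),  branch(4,B,X) = branch(4,branch(X,N,X),1).
Delete trivial equation 7 = 7.
Decompose succ/1: cons(4,X) = N.
Bind N := cons(4,X); substituting into the remaining equation gives: branch(4,B,X) = branch(4,branch(X,cons(4,X),X),1).
Decompose branch/3: 4 = 4,  B = branch(X,cons(4,X),X),  X = 1.
Delete trivial equation 4 = 4.
Bind B := branch(X,cons(4,X),X); no other remaining equation mentions B.
Bind X := 1. Substituting into the earlier bindings gives N := cons(4,1), B := branch(1,cons(4,1),1).
Applying the MGU to either side gives succ(node(7,succ(cons(4,1)),branch(4,branch(1,cons(4,1),1),1))).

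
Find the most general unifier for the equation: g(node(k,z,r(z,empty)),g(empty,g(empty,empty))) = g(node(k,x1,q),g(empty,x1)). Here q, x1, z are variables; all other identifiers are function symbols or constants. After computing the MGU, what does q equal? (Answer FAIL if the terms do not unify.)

r(g(empty,empty),empty)

Decompose g/2: node(k,z,r(z,empty)) = node(k,x1,q),  g(empty,g(empty,empty)) = g(empty,x1).
Decompose node/3: k = k,  z = x1,  r(z,empty) = q.
Delete trivial equation k = k.
Bind z := x1; substituting into the one remaining equation that mentions z gives: r(x1,empty) = q.
Bind q := r(x1,empty); no other remaining equation mentions q.
Decompose g/2: empty = empty,  g(empty,empty) = x1.
Delete trivial equation empty = empty.
Bind x1 := g(empty,empty). Substituting into the earlier bindings gives z := g(empty,empty), q := r(g(empty,empty),empty).
MGU = { z := g(empty,empty), q := r(g(empty,empty),empty), x1 := g(empty,empty) }, so q := r(g(empty,empty),empty).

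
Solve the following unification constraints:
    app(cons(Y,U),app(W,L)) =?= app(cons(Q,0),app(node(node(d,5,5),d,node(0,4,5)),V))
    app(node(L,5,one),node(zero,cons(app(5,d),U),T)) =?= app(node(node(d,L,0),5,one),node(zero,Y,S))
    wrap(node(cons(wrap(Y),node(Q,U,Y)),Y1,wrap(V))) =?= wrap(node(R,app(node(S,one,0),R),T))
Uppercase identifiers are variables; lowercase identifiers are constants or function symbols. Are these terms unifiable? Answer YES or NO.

Decompose app/2: cons(Y,U) =?= cons(Q,0),  app(W,L) =?= app(node(node(d,5,5),d,node(0,4,5)),V).
Decompose cons/2: Y =?= Q,  U =?= 0.
Bind Y := Q; substituting into the 2 remaining equations that mention Y gives: app(node(L,5,one),node(zero,cons(app(5,d),U),T)) =?= app(node(node(d,L,0),5,one),node(zero,Q,S)),  wrap(node(cons(wrap(Q),node(Q,U,Q)),Y1,wrap(V))) =?= wrap(node(R,app(node(S,one,0),R),T)).
Bind U := 0; substituting into the 2 remaining equations that mention U gives: app(node(L,5,one),node(zero,cons(app(5,d),0),T)) =?= app(node(node(d,L,0),5,one),node(zero,Q,S)),  wrap(node(cons(wrap(Q),node(Q,0,Q)),Y1,wrap(V))) =?= wrap(node(R,app(node(S,one,0),R),T)).
Decompose app/2: W =?= node(node(d,5,5),d,node(0,4,5)),  L =?= V.
Bind W := node(node(d,5,5),d,node(0,4,5)); no other remaining equation mentions W.
Bind L := V; substituting into the one remaining equation that mentions L gives: app(node(V,5,one),node(zero,cons(app(5,d),0),T)) =?= app(node(node(d,V,0),5,one),node(zero,Q,S)).
Decompose app/2: node(V,5,one) =?= node(node(d,V,0),5,one),  node(zero,cons(app(5,d),0),T) =?= node(zero,Q,S).
Decompose node/3: V =?= node(d,V,0),  5 =?= 5,  one =?= one.
Occurs check fails: V occurs in node(d,V,0); the equation V =?= node(d,V,0) has no finite solution.

NO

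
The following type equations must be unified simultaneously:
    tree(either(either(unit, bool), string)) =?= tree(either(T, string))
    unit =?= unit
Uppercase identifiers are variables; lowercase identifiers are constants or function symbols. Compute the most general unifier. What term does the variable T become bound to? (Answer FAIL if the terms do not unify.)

either(unit, bool)

Decompose tree/1: either(either(unit, bool), string) =?= either(T, string).
Decompose either/2: either(unit, bool) =?= T,  string =?= string.
Bind T := either(unit, bool); no other remaining equation mentions T.
Delete trivial equation string =?= string.
Delete trivial equation unit =?= unit.
MGU = { T := either(unit, bool) }, so T := either(unit, bool).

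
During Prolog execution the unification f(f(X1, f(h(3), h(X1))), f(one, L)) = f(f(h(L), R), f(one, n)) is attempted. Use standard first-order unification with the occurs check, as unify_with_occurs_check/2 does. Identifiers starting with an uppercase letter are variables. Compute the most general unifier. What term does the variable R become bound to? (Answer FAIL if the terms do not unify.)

Decompose f/2: f(X1, f(h(3), h(X1))) = f(h(L), R),  f(one, L) = f(one, n).
Decompose f/2: X1 = h(L),  f(h(3), h(X1)) = R.
Bind X1 := h(L); substituting into the one remaining equation that mentions X1 gives: f(h(3), h(h(L))) = R.
Bind R := f(h(3), h(h(L))); no other remaining equation mentions R.
Decompose f/2: one = one,  L = n.
Delete trivial equation one = one.
Bind L := n. Substituting into the earlier bindings gives X1 := h(n), R := f(h(3), h(h(n))).
MGU = { X1 ↦ h(n), R ↦ f(h(3), h(h(n))), L ↦ n }, so R ↦ f(h(3), h(h(n))).

f(h(3), h(h(n)))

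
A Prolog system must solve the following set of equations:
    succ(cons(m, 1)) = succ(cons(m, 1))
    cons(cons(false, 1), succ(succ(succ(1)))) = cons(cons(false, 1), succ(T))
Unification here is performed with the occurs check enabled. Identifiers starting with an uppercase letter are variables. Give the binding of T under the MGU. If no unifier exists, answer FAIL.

Delete trivial equation succ(cons(m, 1)) = succ(cons(m, 1)).
Decompose cons/2: cons(false, 1) = cons(false, 1),  succ(succ(succ(1))) = succ(T).
Delete trivial equation cons(false, 1) = cons(false, 1).
Decompose succ/1: succ(succ(1)) = T.
Bind T := succ(succ(1)).
MGU = { T = succ(succ(1)) }, so T = succ(succ(1)).

succ(succ(1))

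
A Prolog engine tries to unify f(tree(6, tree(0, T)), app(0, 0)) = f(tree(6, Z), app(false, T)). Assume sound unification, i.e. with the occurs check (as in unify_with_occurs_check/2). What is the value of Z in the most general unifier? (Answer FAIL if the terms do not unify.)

FAIL

Decompose f/2: tree(6, tree(0, T)) = tree(6, Z),  app(0, 0) = app(false, T).
Decompose tree/2: 6 = 6,  tree(0, T) = Z.
Delete trivial equation 6 = 6.
Bind Z := tree(0, T); no other remaining equation mentions Z.
Decompose app/2: 0 = false,  0 = T.
Clash: constants 0 and false differ; no unifier exists.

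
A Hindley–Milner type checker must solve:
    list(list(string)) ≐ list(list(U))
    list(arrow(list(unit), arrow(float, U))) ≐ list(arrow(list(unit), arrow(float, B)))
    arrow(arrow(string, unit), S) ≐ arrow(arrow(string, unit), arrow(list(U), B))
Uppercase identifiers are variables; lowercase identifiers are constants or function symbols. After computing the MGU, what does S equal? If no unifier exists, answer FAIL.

arrow(list(string), string)

Decompose list/1: list(string) ≐ list(U).
Decompose list/1: string ≐ U.
Bind U := string; substituting into the remaining equations gives: list(arrow(list(unit), arrow(float, string))) ≐ list(arrow(list(unit), arrow(float, B))),  arrow(arrow(string, unit), S) ≐ arrow(arrow(string, unit), arrow(list(string), B)).
Decompose list/1: arrow(list(unit), arrow(float, string)) ≐ arrow(list(unit), arrow(float, B)).
Decompose arrow/2: list(unit) ≐ list(unit),  arrow(float, string) ≐ arrow(float, B).
Delete trivial equation list(unit) ≐ list(unit).
Decompose arrow/2: float ≐ float,  string ≐ B.
Delete trivial equation float ≐ float.
Bind B := string; substituting into the remaining equation gives: arrow(arrow(string, unit), S) ≐ arrow(arrow(string, unit), arrow(list(string), string)).
Decompose arrow/2: arrow(string, unit) ≐ arrow(string, unit),  S ≐ arrow(list(string), string).
Delete trivial equation arrow(string, unit) ≐ arrow(string, unit).
Bind S := arrow(list(string), string).
MGU = { U := string, B := string, S := arrow(list(string), string) }, so S := arrow(list(string), string).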